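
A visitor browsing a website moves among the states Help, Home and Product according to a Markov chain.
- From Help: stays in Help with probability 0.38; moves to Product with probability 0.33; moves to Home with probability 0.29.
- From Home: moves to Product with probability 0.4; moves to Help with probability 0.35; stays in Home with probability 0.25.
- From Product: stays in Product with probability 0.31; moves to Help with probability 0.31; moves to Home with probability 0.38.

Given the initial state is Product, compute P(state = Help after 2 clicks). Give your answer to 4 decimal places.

Sum over the intermediate state after 1 click:
P = P(Product→Help)·P(Help→Help) + P(Product→Home)·P(Home→Help) + P(Product→Product)·P(Product→Help)
  = 0.31×0.38 + 0.38×0.35 + 0.31×0.31
  = 0.1178 + 0.1330 + 0.0961 = 0.3469

0.3469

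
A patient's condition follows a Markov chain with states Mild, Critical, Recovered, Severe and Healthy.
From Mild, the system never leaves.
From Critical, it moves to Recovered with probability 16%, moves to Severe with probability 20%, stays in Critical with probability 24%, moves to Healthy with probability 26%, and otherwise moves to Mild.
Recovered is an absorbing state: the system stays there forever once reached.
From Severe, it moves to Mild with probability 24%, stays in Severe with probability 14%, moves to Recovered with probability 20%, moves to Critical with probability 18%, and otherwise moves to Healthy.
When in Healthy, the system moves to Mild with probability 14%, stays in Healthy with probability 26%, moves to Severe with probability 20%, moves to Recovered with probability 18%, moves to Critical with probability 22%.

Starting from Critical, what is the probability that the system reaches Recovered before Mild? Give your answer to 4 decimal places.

Let h(s) be the probability of absorption at Recovered starting from transient state s. Then h(Recovered) = 1 and h(Mild) = 0. By first-step analysis:
h(Critical) = 0.14·0 + 0.24·h(Critical) + 0.16·1 + 0.2·h(Severe) + 0.26·h(Healthy)
h(Severe) = 0.24·0 + 0.18·h(Critical) + 0.2·1 + 0.14·h(Severe) + 0.24·h(Healthy)
h(Healthy) = 0.14·0 + 0.22·h(Critical) + 0.18·1 + 0.2·h(Severe) + 0.26·h(Healthy)
Solving: h(Critical) = 0.5208, h(Severe) = 0.4896, h(Healthy) = 0.5304.
Starting from Critical, the probability is 0.5208.

0.5208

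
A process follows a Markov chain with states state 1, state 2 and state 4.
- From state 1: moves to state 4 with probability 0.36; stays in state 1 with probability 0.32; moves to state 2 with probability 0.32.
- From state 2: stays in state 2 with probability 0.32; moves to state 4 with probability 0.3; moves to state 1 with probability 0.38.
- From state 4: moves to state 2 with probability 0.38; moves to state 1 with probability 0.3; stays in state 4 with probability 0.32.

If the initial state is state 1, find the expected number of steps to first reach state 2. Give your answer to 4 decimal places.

Let t(s) be the expected number of steps to first reach state 2 from state s, with t(state 2) = 0. Conditioning on the first step:
t(state 1) = 1 + 0.32·t(state 1) + 0.36·t(state 4)
t(state 4) = 1 + 0.3·t(state 1) + 0.32·t(state 4)
Solving: t(state 1) = 2.9345, t(state 4) = 2.7652.
Expected steps from state 1 to state 2: 2.9345.

2.9345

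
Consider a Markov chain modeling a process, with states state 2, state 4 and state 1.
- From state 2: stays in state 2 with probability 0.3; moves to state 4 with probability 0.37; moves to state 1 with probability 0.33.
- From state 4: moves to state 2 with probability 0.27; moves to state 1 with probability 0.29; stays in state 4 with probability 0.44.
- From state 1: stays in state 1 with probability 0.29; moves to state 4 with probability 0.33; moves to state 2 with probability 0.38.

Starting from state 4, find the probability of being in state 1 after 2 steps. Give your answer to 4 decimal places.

Sum over the intermediate state after 1 step:
P = P(state 4→state 2)·P(state 2→state 1) + P(state 4→state 4)·P(state 4→state 1) + P(state 4→state 1)·P(state 1→state 1)
  = 0.27×0.33 + 0.44×0.29 + 0.29×0.29
  = 0.0891 + 0.1276 + 0.0841 = 0.3008

0.3008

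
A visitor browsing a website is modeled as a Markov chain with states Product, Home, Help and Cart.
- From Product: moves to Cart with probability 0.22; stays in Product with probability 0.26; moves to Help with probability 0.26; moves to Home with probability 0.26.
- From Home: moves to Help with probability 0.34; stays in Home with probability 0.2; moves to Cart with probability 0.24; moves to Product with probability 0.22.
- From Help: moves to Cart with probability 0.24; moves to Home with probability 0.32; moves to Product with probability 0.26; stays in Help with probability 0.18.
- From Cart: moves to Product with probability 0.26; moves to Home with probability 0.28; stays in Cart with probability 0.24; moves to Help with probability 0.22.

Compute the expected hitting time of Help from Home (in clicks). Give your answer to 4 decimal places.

Let t(s) be the expected number of clicks to first reach Help from state s, with t(Help) = 0. Conditioning on the first click:
t(Product) = 1 + 0.26·t(Product) + 0.26·t(Home) + 0.22·t(Cart)
t(Home) = 1 + 0.22·t(Product) + 0.2·t(Home) + 0.24·t(Cart)
t(Cart) = 1 + 0.26·t(Product) + 0.28·t(Home) + 0.24·t(Cart)
Solving: t(Product) = 3.6930, t(Home) = 3.4170, t(Cart) = 3.8381.
Expected clicks from Home to Help: 3.4170.

3.4170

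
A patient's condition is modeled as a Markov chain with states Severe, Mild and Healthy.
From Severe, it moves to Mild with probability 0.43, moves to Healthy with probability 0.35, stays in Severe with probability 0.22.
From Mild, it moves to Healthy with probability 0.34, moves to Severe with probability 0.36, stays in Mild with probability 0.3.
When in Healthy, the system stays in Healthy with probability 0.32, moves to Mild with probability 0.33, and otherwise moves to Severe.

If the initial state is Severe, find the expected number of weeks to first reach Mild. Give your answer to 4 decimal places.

Let t(s) be the expected number of weeks to first reach Mild from state s, with t(Mild) = 0. Conditioning on the first week:
t(Severe) = 1 + 0.22·t(Severe) + 0.35·t(Healthy)
t(Healthy) = 1 + 0.35·t(Severe) + 0.32·t(Healthy)
Solving: t(Severe) = 2.5251, t(Healthy) = 2.7703.
Expected weeks from Severe to Mild: 2.5251.

2.5251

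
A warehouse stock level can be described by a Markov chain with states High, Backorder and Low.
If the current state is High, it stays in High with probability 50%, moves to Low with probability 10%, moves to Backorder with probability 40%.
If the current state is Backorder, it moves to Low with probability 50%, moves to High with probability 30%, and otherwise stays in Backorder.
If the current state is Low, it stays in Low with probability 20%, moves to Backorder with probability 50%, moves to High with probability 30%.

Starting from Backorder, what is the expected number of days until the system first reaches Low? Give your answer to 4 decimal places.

2.8571

Let t(s) be the expected number of days to first reach Low from state s, with t(Low) = 0. Conditioning on the first day:
t(High) = 1 + 0.5·t(High) + 0.4·t(Backorder)
t(Backorder) = 1 + 0.3·t(High) + 0.2·t(Backorder)
Solving: t(High) = 4.2857, t(Backorder) = 2.8571.
Expected days from Backorder to Low: 2.8571.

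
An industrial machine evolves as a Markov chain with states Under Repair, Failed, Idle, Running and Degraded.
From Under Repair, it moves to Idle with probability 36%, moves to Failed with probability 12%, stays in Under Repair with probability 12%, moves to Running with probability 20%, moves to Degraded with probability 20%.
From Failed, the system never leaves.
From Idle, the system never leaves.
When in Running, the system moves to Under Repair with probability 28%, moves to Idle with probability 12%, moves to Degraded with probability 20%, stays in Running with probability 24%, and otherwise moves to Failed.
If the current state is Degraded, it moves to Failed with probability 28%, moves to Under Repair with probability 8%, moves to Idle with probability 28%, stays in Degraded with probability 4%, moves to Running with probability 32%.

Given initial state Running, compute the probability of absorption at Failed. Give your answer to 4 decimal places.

Let h(s) be the probability of absorption at Failed starting from transient state s. Then h(Failed) = 1 and h(Idle) = 0. By first-step analysis:
h(Under Repair) = 0.12·h(Under Repair) + 0.12·1 + 0.36·0 + 0.2·h(Running) + 0.2·h(Degraded)
h(Running) = 0.28·h(Under Repair) + 0.16·1 + 0.12·0 + 0.24·h(Running) + 0.2·h(Degraded)
h(Degraded) = 0.08·h(Under Repair) + 0.28·1 + 0.28·0 + 0.32·h(Running) + 0.04·h(Degraded)
Solving: h(Under Repair) = 0.3501, h(Running) = 0.4647, h(Degraded) = 0.4757.
Starting from Running, the probability is 0.4647.

0.4647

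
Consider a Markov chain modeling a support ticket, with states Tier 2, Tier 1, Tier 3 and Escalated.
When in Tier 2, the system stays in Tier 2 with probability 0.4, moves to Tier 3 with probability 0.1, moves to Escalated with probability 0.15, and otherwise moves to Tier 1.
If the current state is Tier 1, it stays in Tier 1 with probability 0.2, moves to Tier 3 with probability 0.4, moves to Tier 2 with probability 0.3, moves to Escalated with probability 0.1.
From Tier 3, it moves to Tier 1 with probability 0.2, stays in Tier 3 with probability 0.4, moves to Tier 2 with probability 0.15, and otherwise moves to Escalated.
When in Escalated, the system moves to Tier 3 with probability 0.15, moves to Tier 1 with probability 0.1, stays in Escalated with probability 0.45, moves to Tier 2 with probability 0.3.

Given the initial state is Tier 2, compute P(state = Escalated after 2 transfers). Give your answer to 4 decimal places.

0.1875

Propagate the distribution vector 2 transfers from Tier 2.
After 0 transfers: (1.0000, 0.0000, 0.0000, 0.0000)
After 1 transfer: (0.4000, 0.3500, 0.1000, 0.1500)
After 2 transfers: (0.3250, 0.2450, 0.2425, 0.1875)
P(in Escalated after 2 transfers) = 0.1875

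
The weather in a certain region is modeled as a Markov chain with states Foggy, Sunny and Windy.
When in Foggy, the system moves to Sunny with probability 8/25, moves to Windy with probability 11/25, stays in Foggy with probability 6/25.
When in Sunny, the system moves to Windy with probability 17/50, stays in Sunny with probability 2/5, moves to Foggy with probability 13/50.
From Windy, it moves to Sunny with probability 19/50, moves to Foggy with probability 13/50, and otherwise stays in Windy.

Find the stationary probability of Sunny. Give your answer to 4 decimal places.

Let the stationary distribution be π with π = πP and π_1 + π_2 + π_3 = 1.
π_1 = 0.24·π_1 + 0.26·π_2 + 0.26·π_3
π_2 = 0.32·π_1 + 0.4·π_2 + 0.38·π_3
Solving with the normalization constraint gives π = (0.2549, 0.3721, 0.3729).
So the stationary probability of Sunny is 0.3721.

0.3721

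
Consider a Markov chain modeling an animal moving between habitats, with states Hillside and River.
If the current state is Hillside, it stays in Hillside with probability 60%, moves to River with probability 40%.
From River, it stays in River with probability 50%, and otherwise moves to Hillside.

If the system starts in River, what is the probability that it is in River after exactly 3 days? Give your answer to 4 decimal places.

0.4450

Propagate the distribution vector 3 days from River.
After 0 days: (0.0000, 1.0000)
After 1 day: (0.5000, 0.5000)
After 2 days: (0.5500, 0.4500)
After 3 days: (0.5550, 0.4450)
P(in River after 3 days) = 0.4450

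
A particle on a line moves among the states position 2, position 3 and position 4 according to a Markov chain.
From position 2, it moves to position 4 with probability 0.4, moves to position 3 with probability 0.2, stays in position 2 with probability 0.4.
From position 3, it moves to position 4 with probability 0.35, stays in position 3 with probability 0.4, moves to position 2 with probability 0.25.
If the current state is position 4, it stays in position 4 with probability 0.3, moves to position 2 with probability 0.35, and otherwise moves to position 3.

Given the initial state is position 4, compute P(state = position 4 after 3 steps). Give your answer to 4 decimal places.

Propagate the distribution vector 3 steps from position 4.
After 0 steps: (0.0000, 0.0000, 1.0000)
After 1 step: (0.3500, 0.3500, 0.3000)
After 2 steps: (0.3325, 0.3150, 0.3525)
After 3 steps: (0.3351, 0.3159, 0.3490)
P(in position 4 after 3 steps) = 0.3490

0.3490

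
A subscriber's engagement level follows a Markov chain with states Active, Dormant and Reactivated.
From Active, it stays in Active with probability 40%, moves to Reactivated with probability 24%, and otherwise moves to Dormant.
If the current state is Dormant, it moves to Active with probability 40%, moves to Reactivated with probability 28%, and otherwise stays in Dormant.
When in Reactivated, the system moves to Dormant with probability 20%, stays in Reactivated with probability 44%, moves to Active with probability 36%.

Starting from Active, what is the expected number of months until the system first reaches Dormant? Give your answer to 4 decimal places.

Let t(s) be the expected number of months to first reach Dormant from state s, with t(Dormant) = 0. Conditioning on the first month:
t(Active) = 1 + 0.4·t(Active) + 0.24·t(Reactivated)
t(Reactivated) = 1 + 0.36·t(Active) + 0.44·t(Reactivated)
Solving: t(Active) = 3.2051, t(Reactivated) = 3.8462.
Expected months from Active to Dormant: 3.2051.

3.2051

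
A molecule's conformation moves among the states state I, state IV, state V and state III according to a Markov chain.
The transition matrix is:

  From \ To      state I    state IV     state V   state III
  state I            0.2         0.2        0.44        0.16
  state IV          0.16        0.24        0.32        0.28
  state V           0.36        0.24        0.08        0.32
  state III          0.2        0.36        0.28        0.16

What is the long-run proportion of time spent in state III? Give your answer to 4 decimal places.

0.2348

Let the stationary distribution be π with π = πP and π_1 + π_2 + π_3 + π_4 = 1.
π_1 = 0.2·π_1 + 0.16·π_2 + 0.36·π_3 + 0.2·π_4
π_2 = 0.2·π_1 + 0.24·π_2 + 0.24·π_3 + 0.36·π_4
π_3 = 0.44·π_1 + 0.32·π_2 + 0.08·π_3 + 0.28·π_4
Solving with the normalization constraint gives π = (0.2333, 0.2588, 0.2731, 0.2348).
So the stationary probability of state III is 0.2348.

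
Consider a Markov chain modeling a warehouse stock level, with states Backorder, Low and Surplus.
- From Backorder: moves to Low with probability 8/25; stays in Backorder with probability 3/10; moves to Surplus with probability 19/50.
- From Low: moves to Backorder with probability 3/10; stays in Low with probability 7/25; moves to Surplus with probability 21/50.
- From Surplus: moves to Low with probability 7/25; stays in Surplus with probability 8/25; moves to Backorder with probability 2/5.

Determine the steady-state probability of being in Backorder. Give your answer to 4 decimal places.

Let the stationary distribution be π with π = πP and π_1 + π_2 + π_3 = 1.
π_1 = 0.3·π_1 + 0.3·π_2 + 0.4·π_3
π_2 = 0.32·π_1 + 0.28·π_2 + 0.28·π_3
Solving with the normalization constraint gives π = (0.3370, 0.2935, 0.3696).
So the stationary probability of Backorder is 0.3370.

0.3370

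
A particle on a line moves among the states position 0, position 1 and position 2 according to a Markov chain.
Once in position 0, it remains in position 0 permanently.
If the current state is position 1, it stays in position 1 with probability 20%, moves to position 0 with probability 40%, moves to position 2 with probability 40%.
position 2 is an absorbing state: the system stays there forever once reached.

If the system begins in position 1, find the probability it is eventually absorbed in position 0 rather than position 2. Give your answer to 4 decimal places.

Let h(s) be the probability of absorption at position 0 starting from transient state s. Then h(position 0) = 1 and h(position 2) = 0. By first-step analysis:
h(position 1) = 0.4·1 + 0.2·h(position 1) + 0.4·0
Solving: h(position 1) = 0.5000.
Starting from position 1, the probability is 0.5000.

0.5000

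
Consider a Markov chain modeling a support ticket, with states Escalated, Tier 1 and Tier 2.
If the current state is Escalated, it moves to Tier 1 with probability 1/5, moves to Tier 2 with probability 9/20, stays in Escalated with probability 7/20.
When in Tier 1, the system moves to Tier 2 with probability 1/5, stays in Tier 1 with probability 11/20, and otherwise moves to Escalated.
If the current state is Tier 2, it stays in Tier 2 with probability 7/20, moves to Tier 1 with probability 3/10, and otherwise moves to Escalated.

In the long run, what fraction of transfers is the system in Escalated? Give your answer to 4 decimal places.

Let the stationary distribution be π with π = πP and π_1 + π_2 + π_3 = 1.
π_1 = 0.35·π_1 + 0.25·π_2 + 0.35·π_3
π_2 = 0.2·π_1 + 0.55·π_2 + 0.3·π_3
Solving with the normalization constraint gives π = (0.3142, 0.3581, 0.3277).
So the stationary probability of Escalated is 0.3142.

0.3142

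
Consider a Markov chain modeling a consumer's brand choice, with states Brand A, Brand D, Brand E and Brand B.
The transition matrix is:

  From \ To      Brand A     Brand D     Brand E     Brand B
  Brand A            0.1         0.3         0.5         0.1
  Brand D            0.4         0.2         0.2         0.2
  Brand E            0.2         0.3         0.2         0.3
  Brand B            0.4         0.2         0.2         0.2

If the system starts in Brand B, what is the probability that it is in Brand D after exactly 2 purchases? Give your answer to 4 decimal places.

Propagate the distribution vector 2 purchases from Brand B.
After 0 purchases: (0.0000, 0.0000, 0.0000, 1.0000)
After 1 purchase: (0.4000, 0.2000, 0.2000, 0.2000)
After 2 purchases: (0.2400, 0.2600, 0.3200, 0.1800)
P(in Brand D after 2 purchases) = 0.2600

0.2600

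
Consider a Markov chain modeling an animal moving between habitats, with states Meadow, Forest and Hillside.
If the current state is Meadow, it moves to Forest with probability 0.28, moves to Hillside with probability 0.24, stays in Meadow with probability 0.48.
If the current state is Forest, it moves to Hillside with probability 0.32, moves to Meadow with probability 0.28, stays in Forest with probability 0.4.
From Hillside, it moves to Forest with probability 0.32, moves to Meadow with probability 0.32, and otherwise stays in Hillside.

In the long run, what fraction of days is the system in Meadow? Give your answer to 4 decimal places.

Let the stationary distribution be π with π = πP and π_1 + π_2 + π_3 = 1.
π_1 = 0.48·π_1 + 0.28·π_2 + 0.32·π_3
π_2 = 0.28·π_1 + 0.4·π_2 + 0.32·π_3
Solving with the normalization constraint gives π = (0.3651, 0.3320, 0.3029).
So the stationary probability of Meadow is 0.3651.

0.3651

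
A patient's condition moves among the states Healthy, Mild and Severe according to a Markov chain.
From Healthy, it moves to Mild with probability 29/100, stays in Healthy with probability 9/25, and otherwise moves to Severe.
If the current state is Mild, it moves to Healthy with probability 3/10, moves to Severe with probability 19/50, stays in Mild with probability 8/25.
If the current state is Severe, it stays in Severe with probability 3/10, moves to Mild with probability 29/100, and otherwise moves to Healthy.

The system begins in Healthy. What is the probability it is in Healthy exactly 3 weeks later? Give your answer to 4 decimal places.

0.3591

Propagate the distribution vector 3 weeks from Healthy.
After 0 weeks: (1.0000, 0.0000, 0.0000)
After 1 week: (0.3600, 0.2900, 0.3500)
After 2 weeks: (0.3601, 0.2987, 0.3412)
After 3 weeks: (0.3591, 0.2990, 0.3419)
P(in Healthy after 3 weeks) = 0.3591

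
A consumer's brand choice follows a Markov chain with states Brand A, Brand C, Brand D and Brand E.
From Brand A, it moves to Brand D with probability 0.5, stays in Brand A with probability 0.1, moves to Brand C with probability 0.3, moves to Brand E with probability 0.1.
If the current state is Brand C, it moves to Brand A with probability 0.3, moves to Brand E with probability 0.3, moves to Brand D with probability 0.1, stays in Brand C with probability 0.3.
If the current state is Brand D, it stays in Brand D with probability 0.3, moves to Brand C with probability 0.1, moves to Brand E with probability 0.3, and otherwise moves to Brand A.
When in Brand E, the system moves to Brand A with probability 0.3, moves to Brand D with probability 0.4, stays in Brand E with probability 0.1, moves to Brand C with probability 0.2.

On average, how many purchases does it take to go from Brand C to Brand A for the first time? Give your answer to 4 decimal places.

Let t(s) be the expected number of purchases to first reach Brand A from state s, with t(Brand A) = 0. Conditioning on the first purchase:
t(Brand C) = 1 + 0.3·t(Brand C) + 0.1·t(Brand D) + 0.3·t(Brand E)
t(Brand D) = 1 + 0.1·t(Brand C) + 0.3·t(Brand D) + 0.3·t(Brand E)
t(Brand E) = 1 + 0.2·t(Brand C) + 0.4·t(Brand D) + 0.1·t(Brand E)
Solving: t(Brand C) = 3.3333, t(Brand D) = 3.3333, t(Brand E) = 3.3333.
Expected purchases from Brand C to Brand A: 3.3333.

3.3333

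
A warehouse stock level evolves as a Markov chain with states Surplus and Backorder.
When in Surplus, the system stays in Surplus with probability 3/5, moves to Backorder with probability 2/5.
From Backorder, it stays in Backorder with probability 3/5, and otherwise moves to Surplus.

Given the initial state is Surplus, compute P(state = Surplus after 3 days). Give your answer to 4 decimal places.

Propagate the distribution vector 3 days from Surplus.
After 0 days: (1.0000, 0.0000)
After 1 day: (0.6000, 0.4000)
After 2 days: (0.5200, 0.4800)
After 3 days: (0.5040, 0.4960)
P(in Surplus after 3 days) = 0.5040

0.5040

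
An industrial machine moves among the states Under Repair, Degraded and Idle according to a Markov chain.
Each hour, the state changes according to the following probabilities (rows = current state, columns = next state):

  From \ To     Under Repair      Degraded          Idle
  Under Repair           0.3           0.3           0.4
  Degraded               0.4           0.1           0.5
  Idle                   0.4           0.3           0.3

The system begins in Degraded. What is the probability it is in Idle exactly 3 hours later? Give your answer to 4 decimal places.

0.3920

Propagate the distribution vector 3 hours from Degraded.
After 0 hours: (0.0000, 1.0000, 0.0000)
After 1 hour: (0.4000, 0.1000, 0.5000)
After 2 hours: (0.3600, 0.2800, 0.3600)
After 3 hours: (0.3640, 0.2440, 0.3920)
P(in Idle after 3 hours) = 0.3920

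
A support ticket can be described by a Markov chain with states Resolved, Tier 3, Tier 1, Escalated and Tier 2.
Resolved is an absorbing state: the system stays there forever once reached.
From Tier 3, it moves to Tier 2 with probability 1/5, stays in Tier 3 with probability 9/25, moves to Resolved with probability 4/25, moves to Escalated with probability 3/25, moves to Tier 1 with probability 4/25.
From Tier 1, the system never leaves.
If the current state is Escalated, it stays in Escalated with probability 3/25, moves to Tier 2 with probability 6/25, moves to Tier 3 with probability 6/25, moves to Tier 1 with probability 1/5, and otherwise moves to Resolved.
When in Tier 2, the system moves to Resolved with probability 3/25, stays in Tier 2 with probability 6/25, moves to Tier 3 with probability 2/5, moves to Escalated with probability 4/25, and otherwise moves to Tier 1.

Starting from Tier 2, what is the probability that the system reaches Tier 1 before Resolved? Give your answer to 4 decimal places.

0.4634

Let h(s) be the probability of absorption at Tier 1 starting from transient state s. Then h(Tier 1) = 1 and h(Resolved) = 0. By first-step analysis:
h(Tier 3) = 0.16·0 + 0.36·h(Tier 3) + 0.16·1 + 0.12·h(Escalated) + 0.2·h(Tier 2)
h(Escalated) = 0.2·0 + 0.24·h(Tier 3) + 0.2·1 + 0.12·h(Escalated) + 0.24·h(Tier 2)
h(Tier 2) = 0.12·0 + 0.4·h(Tier 3) + 0.08·1 + 0.16·h(Escalated) + 0.24·h(Tier 2)
Solving: h(Tier 3) = 0.4860, h(Escalated) = 0.4862, h(Tier 2) = 0.4634.
Starting from Tier 2, the probability is 0.4634.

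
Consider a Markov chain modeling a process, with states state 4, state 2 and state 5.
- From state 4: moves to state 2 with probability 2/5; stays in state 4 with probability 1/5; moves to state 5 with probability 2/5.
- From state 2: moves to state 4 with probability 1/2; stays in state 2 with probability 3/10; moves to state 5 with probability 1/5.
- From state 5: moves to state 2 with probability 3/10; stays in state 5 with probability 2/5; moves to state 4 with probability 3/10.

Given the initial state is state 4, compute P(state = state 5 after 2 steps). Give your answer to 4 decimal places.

Sum over the intermediate state after 1 step:
P = P(state 4→state 4)·P(state 4→state 5) + P(state 4→state 2)·P(state 2→state 5) + P(state 4→state 5)·P(state 5→state 5)
  = 0.2×0.4 + 0.4×0.2 + 0.4×0.4
  = 0.0800 + 0.0800 + 0.1600 = 0.3200

0.3200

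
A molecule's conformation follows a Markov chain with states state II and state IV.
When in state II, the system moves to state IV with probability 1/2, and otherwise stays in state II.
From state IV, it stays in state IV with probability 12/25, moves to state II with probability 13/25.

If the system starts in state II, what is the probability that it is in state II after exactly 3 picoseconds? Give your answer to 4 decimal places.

Propagate the distribution vector 3 picoseconds from state II.
After 0 picoseconds: (1.0000, 0.0000)
After 1 picosecond: (0.5000, 0.5000)
After 2 picoseconds: (0.5100, 0.4900)
After 3 picoseconds: (0.5098, 0.4902)
P(in state II after 3 picoseconds) = 0.5098

0.5098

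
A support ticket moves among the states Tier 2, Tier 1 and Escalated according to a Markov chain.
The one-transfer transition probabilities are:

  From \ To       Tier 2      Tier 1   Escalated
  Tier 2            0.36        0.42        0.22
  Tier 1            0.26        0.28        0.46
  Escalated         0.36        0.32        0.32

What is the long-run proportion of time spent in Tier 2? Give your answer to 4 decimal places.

Let the stationary distribution be π with π = πP and π_1 + π_2 + π_3 = 1.
π_1 = 0.36·π_1 + 0.26·π_2 + 0.36·π_3
π_2 = 0.42·π_1 + 0.28·π_2 + 0.32·π_3
Solving with the normalization constraint gives π = (0.3261, 0.3390, 0.3349).
So the stationary probability of Tier 2 is 0.3261.

0.3261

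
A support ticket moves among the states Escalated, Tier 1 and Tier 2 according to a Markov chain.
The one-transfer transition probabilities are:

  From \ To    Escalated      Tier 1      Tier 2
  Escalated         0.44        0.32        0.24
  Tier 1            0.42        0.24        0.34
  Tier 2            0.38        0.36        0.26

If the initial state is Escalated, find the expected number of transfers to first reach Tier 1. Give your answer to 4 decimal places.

Let t(s) be the expected number of transfers to first reach Tier 1 from state s, with t(Tier 1) = 0. Conditioning on the first transfer:
t(Escalated) = 1 + 0.44·t(Escalated) + 0.24·t(Tier 2)
t(Tier 2) = 1 + 0.38·t(Escalated) + 0.26·t(Tier 2)
Solving: t(Escalated) = 3.0322, t(Tier 2) = 2.9084.
Expected transfers from Escalated to Tier 1: 3.0322.

3.0322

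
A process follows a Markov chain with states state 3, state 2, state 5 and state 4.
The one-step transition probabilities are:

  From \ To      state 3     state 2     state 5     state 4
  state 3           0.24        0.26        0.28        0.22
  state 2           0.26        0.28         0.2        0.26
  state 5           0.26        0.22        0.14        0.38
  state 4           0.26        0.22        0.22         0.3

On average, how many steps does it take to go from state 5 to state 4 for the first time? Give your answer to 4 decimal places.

Let t(s) be the expected number of steps to first reach state 4 from state s, with t(state 4) = 0. Conditioning on the first step:
t(state 3) = 1 + 0.24·t(state 3) + 0.26·t(state 2) + 0.28·t(state 5)
t(state 2) = 1 + 0.26·t(state 3) + 0.28·t(state 2) + 0.2·t(state 5)
t(state 5) = 1 + 0.26·t(state 3) + 0.22·t(state 2) + 0.14·t(state 5)
Solving: t(state 3) = 3.7500, t(state 2) = 3.6396, t(state 5) = 3.2276.
Expected steps from state 5 to state 4: 3.2276.

3.2276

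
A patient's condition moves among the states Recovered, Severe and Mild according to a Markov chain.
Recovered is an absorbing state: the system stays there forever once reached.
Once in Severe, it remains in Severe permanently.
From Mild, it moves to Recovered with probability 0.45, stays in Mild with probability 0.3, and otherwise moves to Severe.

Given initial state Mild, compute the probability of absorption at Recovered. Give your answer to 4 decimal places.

Let h(s) be the probability of absorption at Recovered starting from transient state s. Then h(Recovered) = 1 and h(Severe) = 0. By first-step analysis:
h(Mild) = 0.45·1 + 0.25·0 + 0.3·h(Mild)
Solving: h(Mild) = 0.6429.
Starting from Mild, the probability is 0.6429.

0.6429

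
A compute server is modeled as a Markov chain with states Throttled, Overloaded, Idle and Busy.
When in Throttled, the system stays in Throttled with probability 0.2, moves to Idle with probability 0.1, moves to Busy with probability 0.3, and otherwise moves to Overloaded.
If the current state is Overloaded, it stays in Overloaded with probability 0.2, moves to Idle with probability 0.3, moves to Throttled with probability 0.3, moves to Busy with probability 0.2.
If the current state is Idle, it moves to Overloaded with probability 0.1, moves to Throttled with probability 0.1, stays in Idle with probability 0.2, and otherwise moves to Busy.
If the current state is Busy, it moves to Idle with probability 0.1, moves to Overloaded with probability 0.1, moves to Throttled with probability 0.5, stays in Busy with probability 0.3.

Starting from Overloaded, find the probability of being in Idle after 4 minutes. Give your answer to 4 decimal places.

Propagate the distribution vector 4 minutes from Overloaded.
After 0 minutes: (0.0000, 1.0000, 0.0000, 0.0000)
After 1 minute: (0.3000, 0.2000, 0.3000, 0.2000)
After 2 minutes: (0.2500, 0.2100, 0.1700, 0.3700)
After 3 minutes: (0.3150, 0.1960, 0.1590, 0.3300)
After 4 minutes: (0.3027, 0.2141, 0.1551, 0.3281)
P(in Idle after 4 minutes) = 0.1551

0.1551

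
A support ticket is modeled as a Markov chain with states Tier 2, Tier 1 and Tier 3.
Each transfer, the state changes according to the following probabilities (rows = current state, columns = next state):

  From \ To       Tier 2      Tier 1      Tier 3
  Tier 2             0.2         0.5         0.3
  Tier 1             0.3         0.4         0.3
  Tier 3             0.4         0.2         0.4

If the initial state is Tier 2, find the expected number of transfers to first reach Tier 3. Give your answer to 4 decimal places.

Let t(s) be the expected number of transfers to first reach Tier 3 from state s, with t(Tier 3) = 0. Conditioning on the first transfer:
t(Tier 2) = 1 + 0.2·t(Tier 2) + 0.5·t(Tier 1)
t(Tier 1) = 1 + 0.3·t(Tier 2) + 0.4·t(Tier 1)
Solving: t(Tier 2) = 3.3333, t(Tier 1) = 3.3333.
Expected transfers from Tier 2 to Tier 3: 3.3333.

3.3333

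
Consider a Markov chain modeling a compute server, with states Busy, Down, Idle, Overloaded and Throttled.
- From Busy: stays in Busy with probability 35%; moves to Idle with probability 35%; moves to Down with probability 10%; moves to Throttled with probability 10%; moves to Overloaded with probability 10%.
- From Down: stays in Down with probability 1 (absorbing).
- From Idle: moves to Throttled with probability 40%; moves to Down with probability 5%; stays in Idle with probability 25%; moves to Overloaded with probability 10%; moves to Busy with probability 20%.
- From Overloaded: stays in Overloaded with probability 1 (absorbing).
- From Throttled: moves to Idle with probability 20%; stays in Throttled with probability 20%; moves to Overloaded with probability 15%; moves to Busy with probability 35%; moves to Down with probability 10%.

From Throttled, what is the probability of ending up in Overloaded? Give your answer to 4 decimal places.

Let h(s) be the probability of absorption at Overloaded starting from transient state s. Then h(Overloaded) = 1 and h(Down) = 0. By first-step analysis:
h(Busy) = 0.35·h(Busy) + 0.1·0 + 0.35·h(Idle) + 0.1·1 + 0.1·h(Throttled)
h(Idle) = 0.2·h(Busy) + 0.05·0 + 0.25·h(Idle) + 0.1·1 + 0.4·h(Throttled)
h(Throttled) = 0.35·h(Busy) + 0.1·0 + 0.2·h(Idle) + 0.15·1 + 0.2·h(Throttled)
Solving: h(Busy) = 0.5635, h(Idle) = 0.5943, h(Throttled) = 0.5826.
Starting from Throttled, the probability is 0.5826.

0.5826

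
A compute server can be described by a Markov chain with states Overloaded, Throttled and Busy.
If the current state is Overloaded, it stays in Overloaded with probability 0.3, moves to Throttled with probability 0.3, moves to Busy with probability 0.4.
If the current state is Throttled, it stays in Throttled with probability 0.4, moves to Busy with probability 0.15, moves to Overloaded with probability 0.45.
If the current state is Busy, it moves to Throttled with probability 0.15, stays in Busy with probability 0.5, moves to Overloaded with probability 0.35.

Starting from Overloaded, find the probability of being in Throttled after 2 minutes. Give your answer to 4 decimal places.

0.2700

Sum over the intermediate state after 1 minute:
P = P(Overloaded→Overloaded)·P(Overloaded→Throttled) + P(Overloaded→Throttled)·P(Throttled→Throttled) + P(Overloaded→Busy)·P(Busy→Throttled)
  = 0.3×0.3 + 0.3×0.4 + 0.4×0.15
  = 0.0900 + 0.1200 + 0.0600 = 0.2700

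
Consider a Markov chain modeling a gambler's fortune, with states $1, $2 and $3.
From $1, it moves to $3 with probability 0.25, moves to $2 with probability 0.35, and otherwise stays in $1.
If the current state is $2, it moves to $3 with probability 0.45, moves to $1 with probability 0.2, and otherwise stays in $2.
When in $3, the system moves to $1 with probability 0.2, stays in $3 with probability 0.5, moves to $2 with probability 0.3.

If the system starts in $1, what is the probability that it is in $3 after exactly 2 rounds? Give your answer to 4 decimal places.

Sum over the intermediate state after 1 round:
P = P($1→$1)·P($1→$3) + P($1→$2)·P($2→$3) + P($1→$3)·P($3→$3)
  = 0.4×0.25 + 0.35×0.45 + 0.25×0.5
  = 0.1000 + 0.1575 + 0.1250 = 0.3825

0.3825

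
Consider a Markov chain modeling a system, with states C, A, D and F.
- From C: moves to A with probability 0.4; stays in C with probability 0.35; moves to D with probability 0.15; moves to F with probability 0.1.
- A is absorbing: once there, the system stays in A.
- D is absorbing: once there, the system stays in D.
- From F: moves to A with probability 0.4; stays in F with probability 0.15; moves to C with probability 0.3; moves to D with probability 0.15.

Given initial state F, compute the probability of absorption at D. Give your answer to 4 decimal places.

0.2727

Let h(s) be the probability of absorption at D starting from transient state s. Then h(D) = 1 and h(A) = 0. By first-step analysis:
h(C) = 0.35·h(C) + 0.4·0 + 0.15·1 + 0.1·h(F)
h(F) = 0.3·h(C) + 0.4·0 + 0.15·1 + 0.15·h(F)
Solving: h(C) = 0.2727, h(F) = 0.2727.
Starting from F, the probability is 0.2727.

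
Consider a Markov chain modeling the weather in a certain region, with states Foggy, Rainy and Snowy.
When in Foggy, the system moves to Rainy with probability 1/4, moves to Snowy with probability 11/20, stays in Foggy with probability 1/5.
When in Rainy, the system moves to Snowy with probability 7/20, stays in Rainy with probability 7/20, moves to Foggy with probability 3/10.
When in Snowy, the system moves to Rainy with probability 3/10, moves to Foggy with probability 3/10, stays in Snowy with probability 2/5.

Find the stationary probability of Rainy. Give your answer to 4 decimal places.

Let the stationary distribution be π with π = πP and π_1 + π_2 + π_3 = 1.
π_1 = 0.2·π_1 + 0.3·π_2 + 0.3·π_3
π_2 = 0.25·π_1 + 0.35·π_2 + 0.3·π_3
Solving with the normalization constraint gives π = (0.2727, 0.3014, 0.4258).
So the stationary probability of Rainy is 0.3014.

0.3014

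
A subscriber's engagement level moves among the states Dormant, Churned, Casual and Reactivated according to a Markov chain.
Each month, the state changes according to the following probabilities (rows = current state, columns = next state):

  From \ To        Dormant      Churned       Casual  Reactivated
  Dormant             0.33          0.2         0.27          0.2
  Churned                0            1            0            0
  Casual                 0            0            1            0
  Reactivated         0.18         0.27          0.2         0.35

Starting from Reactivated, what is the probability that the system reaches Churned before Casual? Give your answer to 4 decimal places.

Let h(s) be the probability of absorption at Churned starting from transient state s. Then h(Churned) = 1 and h(Casual) = 0. By first-step analysis:
h(Dormant) = 0.33·h(Dormant) + 0.2·1 + 0.27·0 + 0.2·h(Reactivated)
h(Reactivated) = 0.18·h(Dormant) + 0.27·1 + 0.2·0 + 0.35·h(Reactivated)
Solving: h(Dormant) = 0.4606, h(Reactivated) = 0.5429.
Starting from Reactivated, the probability is 0.5429.

0.5429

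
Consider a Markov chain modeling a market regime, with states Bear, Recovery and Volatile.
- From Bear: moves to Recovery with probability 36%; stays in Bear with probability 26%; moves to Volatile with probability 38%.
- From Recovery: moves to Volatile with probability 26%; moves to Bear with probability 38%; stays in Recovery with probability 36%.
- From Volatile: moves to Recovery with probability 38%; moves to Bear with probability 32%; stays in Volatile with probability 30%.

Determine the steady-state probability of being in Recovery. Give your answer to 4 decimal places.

Let the stationary distribution be π with π = πP and π_1 + π_2 + π_3 = 1.
π_1 = 0.26·π_1 + 0.38·π_2 + 0.32·π_3
π_2 = 0.36·π_1 + 0.36·π_2 + 0.38·π_3
Solving with the normalization constraint gives π = (0.3226, 0.3662, 0.3112).
So the stationary probability of Recovery is 0.3662.

0.3662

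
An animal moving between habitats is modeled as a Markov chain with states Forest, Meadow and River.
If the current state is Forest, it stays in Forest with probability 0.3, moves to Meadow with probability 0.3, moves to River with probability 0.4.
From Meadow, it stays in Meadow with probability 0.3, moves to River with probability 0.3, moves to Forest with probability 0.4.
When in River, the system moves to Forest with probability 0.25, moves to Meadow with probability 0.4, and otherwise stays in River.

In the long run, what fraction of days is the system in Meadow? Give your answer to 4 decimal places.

Let the stationary distribution be π with π = πP and π_1 + π_2 + π_3 = 1.
π_1 = 0.3·π_1 + 0.4·π_2 + 0.25·π_3
π_2 = 0.3·π_1 + 0.3·π_2 + 0.4·π_3
Solving with the normalization constraint gives π = (0.3160, 0.3349, 0.3491).
So the stationary probability of Meadow is 0.3349.

0.3349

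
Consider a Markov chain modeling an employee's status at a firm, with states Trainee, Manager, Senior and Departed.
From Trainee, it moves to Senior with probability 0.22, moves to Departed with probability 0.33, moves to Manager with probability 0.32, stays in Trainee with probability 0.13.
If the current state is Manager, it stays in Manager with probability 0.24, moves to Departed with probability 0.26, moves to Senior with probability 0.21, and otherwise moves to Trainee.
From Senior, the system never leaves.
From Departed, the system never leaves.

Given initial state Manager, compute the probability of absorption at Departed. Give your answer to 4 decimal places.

0.5663

Let h(s) be the probability of absorption at Departed starting from transient state s. Then h(Departed) = 1 and h(Senior) = 0. By first-step analysis:
h(Trainee) = 0.13·h(Trainee) + 0.32·h(Manager) + 0.22·0 + 0.33·1
h(Manager) = 0.29·h(Trainee) + 0.24·h(Manager) + 0.21·0 + 0.26·1
Solving: h(Trainee) = 0.5876, h(Manager) = 0.5663.
Starting from Manager, the probability is 0.5663.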